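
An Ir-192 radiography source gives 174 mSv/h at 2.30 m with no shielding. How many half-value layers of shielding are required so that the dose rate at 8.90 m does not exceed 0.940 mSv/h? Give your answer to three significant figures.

3.63 half-value layers

At 8.90 m, distance alone gives 174 × (2.30/8.90)² = 174 × 0.06678 = 11.62 mSv/h.
Further attenuation needed: 11.62/0.940 = 12.36.
n = log₂(12.36) = 3.628 half-value layers.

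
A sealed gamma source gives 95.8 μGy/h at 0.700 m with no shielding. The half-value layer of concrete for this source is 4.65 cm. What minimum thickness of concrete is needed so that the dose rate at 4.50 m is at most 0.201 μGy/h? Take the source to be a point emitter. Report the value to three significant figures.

16.4 cm

At 4.50 m, distance alone gives (0.700/4.50)² = 0.02420, so 95.8 × 0.02420 = 2.318 μGy/h.
Further attenuation needed: 2.318/0.201 = 11.53.
n = log₂(11.53) = 3.527 half-value layers.
Thickness = 3.527 × 4.65 cm = 16.40 cm.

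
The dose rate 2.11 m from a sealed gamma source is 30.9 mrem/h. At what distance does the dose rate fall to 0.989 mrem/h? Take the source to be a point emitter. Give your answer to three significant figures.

Applying the 1/r² law, d₂ = d₁·√(I₁/I₂).
I₁/I₂ = 30.9/0.989 = 31.24, so d₂ = 2.11 × √31.24 = 11.79 m.

11.8 m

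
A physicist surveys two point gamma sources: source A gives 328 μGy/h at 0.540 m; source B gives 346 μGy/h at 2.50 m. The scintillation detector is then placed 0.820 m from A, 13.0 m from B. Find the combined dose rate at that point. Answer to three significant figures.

155 μGy/h

Each source contributes Iᵢ·(dᵢ/rᵢ)²; contributions add.
A: 328 × (0.540/0.820)² = 142.2 μGy/h
B: 346 × (2.50/13.0)² = 12.80 μGy/h
Total = 142.2 + 12.80 = 155.0 μGy/h.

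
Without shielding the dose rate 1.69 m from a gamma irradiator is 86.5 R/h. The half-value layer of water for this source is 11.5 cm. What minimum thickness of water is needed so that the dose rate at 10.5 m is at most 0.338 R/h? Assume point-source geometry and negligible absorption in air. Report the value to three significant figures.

31.4 cm

At 10.5 m, distance alone gives 86.5 × (1.69/10.5)² = 86.5 × 0.02591 = 2.241 R/h.
Further attenuation needed: 2.241/0.338 = 6.630.
n = log₂(6.630) = 2.729 half-value layers.
Thickness = 2.729 × 11.5 cm = 31.38 cm.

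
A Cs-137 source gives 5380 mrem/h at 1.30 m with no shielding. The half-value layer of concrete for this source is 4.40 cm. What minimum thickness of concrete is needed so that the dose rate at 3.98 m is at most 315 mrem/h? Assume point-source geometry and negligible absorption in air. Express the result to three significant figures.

3.81 cm

At 3.98 m, distance alone gives 5380 × (1.30/3.98)² = 5380 × 0.1067 = 574.0 mrem/h.
Further attenuation needed: 574.0/315 = 1.822.
n = log₂(1.822) = 0.8655 half-value layers.
Thickness = 0.8655 × 4.40 cm = 3.808 cm.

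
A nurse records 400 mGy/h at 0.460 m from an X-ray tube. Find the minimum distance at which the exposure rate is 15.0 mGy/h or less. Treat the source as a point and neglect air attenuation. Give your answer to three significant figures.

Since intensity falls as 1/r², d₂ = d₁·√(I₁/I₂).
I₁/I₂ = 400/15.0 = 26.67, so d₂ = 0.460 × √26.67 = 2.376 m.

2.38 m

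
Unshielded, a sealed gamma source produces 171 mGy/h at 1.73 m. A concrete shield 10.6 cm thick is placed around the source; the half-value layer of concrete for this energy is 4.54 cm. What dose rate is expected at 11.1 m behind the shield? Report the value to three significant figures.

Distance alone: (1.73/11.1)² = 0.02429, so 171 × 0.02429 = 4.154 mGy/h.
Shield: 10.6/4.54 = 2.335 half-value layers → attenuation 2^(−2.335) = 0.1982.
Combined: 4.154 × 0.1982 = 0.8233 mGy/h.

0.823 mGy/h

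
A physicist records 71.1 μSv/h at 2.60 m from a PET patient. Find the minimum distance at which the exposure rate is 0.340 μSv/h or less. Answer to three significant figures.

Intensity scales as (d₁/d₂)², so d₂ = d₁·√(I₁/I₂).
I₁/I₂ = 71.1/0.340 = 209.1, so d₂ = 2.60 × √209.1 = 37.60 m.

37.6 m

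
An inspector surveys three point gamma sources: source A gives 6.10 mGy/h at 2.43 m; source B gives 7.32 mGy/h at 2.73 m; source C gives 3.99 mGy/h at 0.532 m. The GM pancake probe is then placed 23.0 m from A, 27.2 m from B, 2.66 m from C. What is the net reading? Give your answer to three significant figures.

By superposition, sum each source's inverse-square contribution:
A: 6.10 × (2.43/23.0)² = 0.06809 mGy/h
B: 7.32 × (2.73/27.2)² = 0.07374 mGy/h
C: 3.99 × (0.532/2.66)² = 0.1596 mGy/h
Total = 0.06809 + 0.07374 + 0.1596 = 0.3014 mGy/h.

0.301 mGy/h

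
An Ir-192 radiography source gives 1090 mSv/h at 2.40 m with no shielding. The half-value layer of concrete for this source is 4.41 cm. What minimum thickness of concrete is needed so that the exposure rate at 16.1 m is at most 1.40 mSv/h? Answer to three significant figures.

At 16.1 m, distance alone gives 1090 × (2.40/16.1)² = 1090 × 0.02222 = 24.22 mSv/h.
Further attenuation needed: 24.22/1.40 = 17.30.
n = log₂(17.30) = 4.113 half-value layers.
Thickness = 4.113 × 4.41 cm = 18.14 cm.

18.1 cm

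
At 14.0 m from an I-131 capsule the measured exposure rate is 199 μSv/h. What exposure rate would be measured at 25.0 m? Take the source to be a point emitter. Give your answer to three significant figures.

Since intensity falls as 1/r², scaling from 14.0 m to 25.0 m:
199 × (14.0/25.0)² = 199 × 0.3136 = 62.41 μSv/h.

62.4 μSv/h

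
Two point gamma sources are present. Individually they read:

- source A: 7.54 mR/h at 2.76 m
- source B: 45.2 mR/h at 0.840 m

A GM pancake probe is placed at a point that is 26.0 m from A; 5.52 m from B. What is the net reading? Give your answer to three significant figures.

By superposition, sum each source's inverse-square contribution:
A: 7.54 × (2.76/26.0)² = 0.08497 mR/h
B: 45.2 × (0.840/5.52)² = 1.047 mR/h
Total = 0.08497 + 1.047 = 1.132 mR/h.

1.13 mR/h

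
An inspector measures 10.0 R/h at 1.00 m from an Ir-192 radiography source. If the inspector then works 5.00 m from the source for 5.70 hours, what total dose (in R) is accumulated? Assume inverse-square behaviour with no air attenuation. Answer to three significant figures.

Since intensity falls as 1/r², rate at 5.00 m:
(1.00/5.00)² = 0.04000, so 10.0 × 0.04000 = 0.4000 R/h.
Dose = rate × time = 0.4000 R/h × 5.700 h = 2.280 R.

2.28 R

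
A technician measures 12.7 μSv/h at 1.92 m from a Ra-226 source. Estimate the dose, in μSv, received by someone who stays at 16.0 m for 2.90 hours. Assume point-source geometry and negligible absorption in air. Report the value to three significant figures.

0.530 μSv

By the inverse-square law, rate at 16.0 m:
(1.92/16.0)² = 0.01440, so 12.7 × 0.01440 = 0.1829 μSv/h.
Dose = rate × time = 0.1829 μSv/h × 2.900 h = 0.5304 μSv.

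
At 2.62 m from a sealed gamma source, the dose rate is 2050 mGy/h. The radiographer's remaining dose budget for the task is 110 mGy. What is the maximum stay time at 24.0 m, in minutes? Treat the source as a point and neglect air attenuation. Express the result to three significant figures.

270 min

Using I₁d₁² = I₂d₂², rate at 24.0 m:
2050 × (2.62/24.0)² = 2050 × 0.01192 = 24.44 mGy/h.
Stay time = 110 mGy ÷ 24.44 mGy/h = 4.501 h = 270.1 min.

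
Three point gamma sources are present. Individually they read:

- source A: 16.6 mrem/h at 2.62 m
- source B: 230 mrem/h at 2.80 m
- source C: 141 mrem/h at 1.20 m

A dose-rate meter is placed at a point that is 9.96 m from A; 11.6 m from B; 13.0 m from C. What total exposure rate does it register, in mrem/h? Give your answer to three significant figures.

By superposition, sum each source's inverse-square contribution:
A: 16.6 × (2.62/9.96)² = 1.149 mrem/h
B: 230 × (2.80/11.6)² = 13.40 mrem/h
C: 141 × (1.20/13.0)² = 1.201 mrem/h
Total = 1.149 + 13.40 + 1.201 = 15.75 mrem/h.

15.8 mrem/h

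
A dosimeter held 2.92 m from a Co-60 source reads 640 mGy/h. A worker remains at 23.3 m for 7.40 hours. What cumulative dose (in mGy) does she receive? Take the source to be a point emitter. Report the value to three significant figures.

74.4 mGy

Using I₁d₁² = I₂d₂², rate at 23.3 m:
(2.92/23.3)² = 0.01571, so 640 × 0.01571 = 10.05 mGy/h.
Dose = rate × time = 10.05 mGy/h × 7.400 h = 74.37 mGy.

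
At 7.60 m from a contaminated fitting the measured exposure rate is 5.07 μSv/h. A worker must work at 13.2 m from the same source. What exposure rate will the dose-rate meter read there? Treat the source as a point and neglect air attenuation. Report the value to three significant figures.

Since intensity falls as 1/r², scaling from 7.60 m to 13.2 m:
5.07 × (7.60/13.2)² = 5.07 × 0.3315 = 1.681 μSv/h.

1.68 μSv/h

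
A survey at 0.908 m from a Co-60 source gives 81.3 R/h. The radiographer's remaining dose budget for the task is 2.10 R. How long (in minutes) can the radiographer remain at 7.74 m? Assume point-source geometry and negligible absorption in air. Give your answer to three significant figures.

113 min

Applying the 1/r² law, rate at 7.74 m:
(0.908/7.74)² = 0.01376, so 81.3 × 0.01376 = 1.119 R/h.
Stay time = 2.10 R ÷ 1.119 R/h = 1.877 h = 112.6 min.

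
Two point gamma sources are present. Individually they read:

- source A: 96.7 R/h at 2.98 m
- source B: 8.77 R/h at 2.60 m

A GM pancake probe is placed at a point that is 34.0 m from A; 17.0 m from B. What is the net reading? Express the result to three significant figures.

0.948 R/h

Each source contributes Iᵢ·(dᵢ/rᵢ)²; contributions add.
A: 96.7 × (2.98/34.0)² = 0.7429 R/h
B: 8.77 × (2.60/17.0)² = 0.2051 R/h
Total = 0.7429 + 0.2051 = 0.9480 R/h.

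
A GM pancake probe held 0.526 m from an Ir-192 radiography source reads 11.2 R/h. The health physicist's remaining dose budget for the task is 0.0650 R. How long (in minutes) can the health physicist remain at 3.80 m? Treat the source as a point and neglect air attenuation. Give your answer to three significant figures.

Applying the 1/r² law, rate at 3.80 m:
11.2 × (0.526/3.80)² = 11.2 × 0.01916 = 0.2146 R/h.
Stay time = 0.0650 R ÷ 0.2146 R/h = 0.3029 h = 18.17 min.

18.2 min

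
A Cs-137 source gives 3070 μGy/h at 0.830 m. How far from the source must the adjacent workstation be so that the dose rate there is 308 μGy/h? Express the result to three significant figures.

Applying the 1/r² law, d₂ = d₁·√(I₁/I₂).
I₁/I₂ = 3070/308 = 9.968, so d₂ = 0.830 × √9.968 = 2.620 m.

2.62 m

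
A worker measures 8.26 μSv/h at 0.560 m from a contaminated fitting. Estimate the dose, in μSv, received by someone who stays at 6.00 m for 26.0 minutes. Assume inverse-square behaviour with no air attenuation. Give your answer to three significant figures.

0.0312 μSv

By the inverse-square law, rate at 6.00 m:
8.26 × (0.560/6.00)² = 8.26 × 0.008711 = 0.07195 μSv/h.
Dose = rate × time = 0.07195 μSv/h × 0.4333 h = 0.03118 μSv.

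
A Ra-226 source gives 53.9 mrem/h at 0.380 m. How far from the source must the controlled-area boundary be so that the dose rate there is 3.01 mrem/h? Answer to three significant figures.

Using I₁d₁² = I₂d₂², d₂ = d₁·√(I₁/I₂).
I₁/I₂ = 53.9/3.01 = 17.91, so d₂ = 0.380 × √17.91 = 1.608 m.

1.61 m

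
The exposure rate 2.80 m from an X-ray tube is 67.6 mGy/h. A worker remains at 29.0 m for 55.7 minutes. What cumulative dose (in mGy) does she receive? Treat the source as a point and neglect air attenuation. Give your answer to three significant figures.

By the inverse-square law, rate at 29.0 m:
(2.80/29.0)² = 0.009322, so 67.6 × 0.009322 = 0.6302 mGy/h.
Dose = rate × time = 0.6302 mGy/h × 0.9283 h = 0.5850 mGy.

0.585 mGy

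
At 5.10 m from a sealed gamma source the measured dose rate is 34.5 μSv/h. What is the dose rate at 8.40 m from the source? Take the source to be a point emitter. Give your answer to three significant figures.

Applying the 1/r² law, scaling from 5.10 m to 8.40 m:
(5.10/8.40)² = 0.3686, so 34.5 × 0.3686 = 12.72 μSv/h.

12.7 μSv/h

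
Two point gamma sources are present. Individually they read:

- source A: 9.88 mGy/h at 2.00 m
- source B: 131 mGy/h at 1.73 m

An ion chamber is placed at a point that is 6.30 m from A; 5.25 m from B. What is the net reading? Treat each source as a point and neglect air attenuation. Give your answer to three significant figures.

Each source contributes Iᵢ·(dᵢ/rᵢ)²; contributions add.
A: 9.88 × (2.00/6.30)² = 0.9957 mGy/h
B: 131 × (1.73/5.25)² = 14.22 mGy/h
Total = 0.9957 + 14.22 = 15.22 mGy/h.

15.2 mGy/h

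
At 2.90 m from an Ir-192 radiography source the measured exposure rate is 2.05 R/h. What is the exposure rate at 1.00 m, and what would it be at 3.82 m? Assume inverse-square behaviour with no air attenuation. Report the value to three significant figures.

17.2 R/h; 1.18 R/h

Since intensity falls as 1/r²,
At 1.00 m: 2.05 × (2.90/1.00)² = 2.05 × 8.410 = 17.24 R/h
At 3.82 m: (1.00/3.82)² = 0.06853, so 17.24 × 0.06853 = 1.181 R/h.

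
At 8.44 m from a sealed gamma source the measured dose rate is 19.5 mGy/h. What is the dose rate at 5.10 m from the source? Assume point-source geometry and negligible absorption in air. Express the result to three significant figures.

Since intensity falls as 1/r², scaling from 8.44 m to 5.10 m:
(8.44/5.10)² = 2.739, so 19.5 × 2.739 = 53.41 mGy/h.

53.4 mGy/h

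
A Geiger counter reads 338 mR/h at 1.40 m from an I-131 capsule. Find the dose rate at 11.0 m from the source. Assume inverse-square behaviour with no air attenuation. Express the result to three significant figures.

5.48 mR/h

Intensity scales as (d₁/d₂)², so the rate at 11.0 m is
(1.40/11.0)² = 0.01620, so 338 × 0.01620 = 5.476 mR/h.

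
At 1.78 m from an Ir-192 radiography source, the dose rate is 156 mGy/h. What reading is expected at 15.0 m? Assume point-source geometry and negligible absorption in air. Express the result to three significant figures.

Applying the 1/r² law, the rate at 15.0 m is
156 × (1.78/15.0)² = 156 × 0.01408 = 2.196 mGy/h.

2.20 mGy/h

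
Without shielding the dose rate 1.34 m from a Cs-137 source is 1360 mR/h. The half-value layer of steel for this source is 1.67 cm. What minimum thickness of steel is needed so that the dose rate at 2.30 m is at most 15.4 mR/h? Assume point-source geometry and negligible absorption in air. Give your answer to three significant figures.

At 2.30 m, distance alone gives (1.34/2.30)² = 0.3394, so 1360 × 0.3394 = 461.6 mR/h.
Further attenuation needed: 461.6/15.4 = 29.97.
n = log₂(29.97) = 4.905 half-value layers.
Thickness = 4.905 × 1.67 cm = 8.191 cm.

8.19 cm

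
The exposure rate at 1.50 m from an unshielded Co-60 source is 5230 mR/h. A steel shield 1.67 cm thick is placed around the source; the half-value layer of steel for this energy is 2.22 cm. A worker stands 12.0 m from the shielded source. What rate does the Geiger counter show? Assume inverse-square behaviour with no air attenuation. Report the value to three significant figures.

48.5 mR/h

Distance alone: 5230 × (1.50/12.0)² = 5230 × 0.01562 = 81.69 mR/h.
Shield: 1.67/2.22 = 0.7523 half-value layers → attenuation 2^(−0.7523) = 0.5937.
Combined: 81.69 × 0.5937 = 48.50 mR/h.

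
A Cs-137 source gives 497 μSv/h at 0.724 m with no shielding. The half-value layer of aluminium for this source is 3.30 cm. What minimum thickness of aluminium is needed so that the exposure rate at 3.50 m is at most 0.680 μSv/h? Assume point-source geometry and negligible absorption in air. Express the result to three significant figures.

At 3.50 m, distance alone gives 497 × (0.724/3.50)² = 497 × 0.04279 = 21.27 μSv/h.
Further attenuation needed: 21.27/0.680 = 31.28.
n = log₂(31.28) = 4.967 half-value layers.
Thickness = 4.967 × 3.30 cm = 16.39 cm.

16.4 cm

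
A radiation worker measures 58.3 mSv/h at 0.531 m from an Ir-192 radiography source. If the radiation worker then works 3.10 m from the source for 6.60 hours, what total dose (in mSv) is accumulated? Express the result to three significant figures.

11.3 mSv

Intensity scales as (d₁/d₂)², so rate at 3.10 m:
58.3 × (0.531/3.10)² = 58.3 × 0.02934 = 1.711 mSv/h.
Dose = rate × time = 1.711 mSv/h × 6.600 h = 11.29 mSv.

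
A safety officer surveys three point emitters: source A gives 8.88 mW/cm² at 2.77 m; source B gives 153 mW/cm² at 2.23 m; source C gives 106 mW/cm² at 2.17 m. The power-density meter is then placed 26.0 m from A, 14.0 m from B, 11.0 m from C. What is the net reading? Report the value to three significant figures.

8.11 mW/cm²

Each source contributes Iᵢ·(dᵢ/rᵢ)²; contributions add.
A: 8.88 × (2.77/26.0)² = 0.1008 mW/cm²
B: 153 × (2.23/14.0)² = 3.882 mW/cm²
C: 106 × (2.17/11.0)² = 4.125 mW/cm²
Total = 0.1008 + 3.882 + 4.125 = 8.108 mW/cm².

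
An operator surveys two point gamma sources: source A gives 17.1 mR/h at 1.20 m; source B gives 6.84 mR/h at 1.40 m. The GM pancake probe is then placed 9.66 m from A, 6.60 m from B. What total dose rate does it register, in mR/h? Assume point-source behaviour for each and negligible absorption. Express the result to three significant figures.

0.572 mR/h

By superposition, sum each source's inverse-square contribution:
A: 17.1 × (1.20/9.66)² = 0.2639 mR/h
B: 6.84 × (1.40/6.60)² = 0.3078 mR/h
Total = 0.2639 + 0.3078 = 0.5717 mR/h.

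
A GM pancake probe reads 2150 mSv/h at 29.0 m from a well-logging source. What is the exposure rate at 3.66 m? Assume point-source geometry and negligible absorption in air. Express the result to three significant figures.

Applying the 1/r² law, the rate at 3.66 m is
(29.0/3.66)² = 62.78, so 2150 × 62.78 = 135000 mSv/h.

135000 mSv/h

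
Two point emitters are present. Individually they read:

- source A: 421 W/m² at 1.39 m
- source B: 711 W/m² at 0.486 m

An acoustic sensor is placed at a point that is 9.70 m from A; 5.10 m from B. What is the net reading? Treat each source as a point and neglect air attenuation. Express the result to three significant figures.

15.1 W/m²

Each source contributes Iᵢ·(dᵢ/rᵢ)²; contributions add.
A: 421 × (1.39/9.70)² = 8.645 W/m²
B: 711 × (0.486/5.10)² = 6.457 W/m²
Total = 8.645 + 6.457 = 15.10 W/m².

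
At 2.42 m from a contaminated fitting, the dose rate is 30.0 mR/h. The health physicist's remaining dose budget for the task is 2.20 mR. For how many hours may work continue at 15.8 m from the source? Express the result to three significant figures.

Using I₁d₁² = I₂d₂², rate at 15.8 m:
30.0 × (2.42/15.8)² = 30.0 × 0.02346 = 0.7038 mR/h.
Stay time = 2.20 mR ÷ 0.7038 mR/h = 3.126 h.

3.13 h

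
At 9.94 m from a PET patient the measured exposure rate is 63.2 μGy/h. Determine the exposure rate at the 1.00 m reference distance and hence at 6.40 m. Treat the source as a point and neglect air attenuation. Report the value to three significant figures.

6240 μGy/h; 152 μGy/h

Using I₁d₁² = I₂d₂²,
At 1.00 m: 63.2 × (9.94/1.00)² = 63.2 × 98.80 = 6244 μGy/h
At 6.40 m: (1.00/6.40)² = 0.02441, so 6244 × 0.02441 = 152.4 μGy/h.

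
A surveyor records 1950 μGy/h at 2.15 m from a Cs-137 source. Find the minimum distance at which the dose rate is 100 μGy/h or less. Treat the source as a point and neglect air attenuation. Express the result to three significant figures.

Since intensity falls as 1/r², d₂ = d₁·√(I₁/I₂).
I₁/I₂ = 1950/100 = 19.50, so d₂ = 2.15 × √19.50 = 9.494 m.

9.49 m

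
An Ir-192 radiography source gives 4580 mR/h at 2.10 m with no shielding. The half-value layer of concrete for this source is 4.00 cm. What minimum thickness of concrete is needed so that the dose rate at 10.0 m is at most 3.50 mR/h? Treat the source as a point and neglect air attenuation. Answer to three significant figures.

At 10.0 m, distance alone gives 4580 × (2.10/10.0)² = 4580 × 0.04410 = 202.0 mR/h.
Further attenuation needed: 202.0/3.50 = 57.71.
n = log₂(57.71) = 5.851 half-value layers.
Thickness = 5.851 × 4.00 cm = 23.40 cm.

23.4 cm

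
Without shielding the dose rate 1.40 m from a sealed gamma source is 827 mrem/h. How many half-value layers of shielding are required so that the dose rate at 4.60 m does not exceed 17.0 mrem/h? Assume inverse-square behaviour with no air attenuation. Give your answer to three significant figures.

2.17 half-value layers

At 4.60 m, distance alone gives (1.40/4.60)² = 0.09263, so 827 × 0.09263 = 76.61 mrem/h.
Further attenuation needed: 76.61/17.0 = 4.506.
n = log₂(4.506) = 2.172 half-value layers.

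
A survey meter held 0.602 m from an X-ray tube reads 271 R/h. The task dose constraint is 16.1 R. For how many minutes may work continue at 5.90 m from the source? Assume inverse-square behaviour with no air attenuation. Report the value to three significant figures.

Applying the 1/r² law, rate at 5.90 m:
(0.602/5.90)² = 0.01041, so 271 × 0.01041 = 2.821 R/h.
Stay time = 16.1 R ÷ 2.821 R/h = 5.707 h = 342.4 min.

342 min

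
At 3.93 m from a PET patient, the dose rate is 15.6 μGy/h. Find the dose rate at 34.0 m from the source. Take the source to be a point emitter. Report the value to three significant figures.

Since intensity falls as 1/r², the rate at 34.0 m is
15.6 × (3.93/34.0)² = 15.6 × 0.01336 = 0.2084 μGy/h.

0.208 μGy/h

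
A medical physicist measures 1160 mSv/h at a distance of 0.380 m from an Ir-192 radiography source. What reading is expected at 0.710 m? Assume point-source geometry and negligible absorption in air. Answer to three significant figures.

332 mSv/h

By the inverse-square law, the rate at 0.710 m is
(0.380/0.710)² = 0.2865, so 1160 × 0.2865 = 332.3 mSv/h.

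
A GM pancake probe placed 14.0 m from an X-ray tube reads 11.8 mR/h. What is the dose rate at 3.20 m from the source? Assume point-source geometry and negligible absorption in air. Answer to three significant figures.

Applying the 1/r² law, scaling from 14.0 m to 3.20 m:
11.8 × (14.0/3.20)² = 11.8 × 19.14 = 225.9 mR/h.

226 mR/h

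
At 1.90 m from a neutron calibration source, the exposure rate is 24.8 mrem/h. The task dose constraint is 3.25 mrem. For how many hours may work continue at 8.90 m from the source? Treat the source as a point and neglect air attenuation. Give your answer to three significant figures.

2.88 h

Using I₁d₁² = I₂d₂², rate at 8.90 m:
24.8 × (1.90/8.90)² = 24.8 × 0.04558 = 1.130 mrem/h.
Stay time = 3.25 mrem ÷ 1.130 mrem/h = 2.876 h.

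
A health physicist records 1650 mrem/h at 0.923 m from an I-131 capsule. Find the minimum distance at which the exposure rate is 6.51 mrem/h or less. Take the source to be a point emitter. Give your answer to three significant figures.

Intensity scales as (d₁/d₂)², so d₂ = d₁·√(I₁/I₂).
I₁/I₂ = 1650/6.51 = 253.5, so d₂ = 0.923 × √253.5 = 14.70 m.

14.7 m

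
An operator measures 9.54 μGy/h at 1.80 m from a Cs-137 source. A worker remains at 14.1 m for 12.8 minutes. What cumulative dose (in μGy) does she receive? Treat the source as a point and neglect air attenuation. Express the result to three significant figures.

0.0332 μGy

Applying the 1/r² law, rate at 14.1 m:
(1.80/14.1)² = 0.01630, so 9.54 × 0.01630 = 0.1555 μGy/h.
Dose = rate × time = 0.1555 μGy/h × 0.2133 h = 0.03317 μGy.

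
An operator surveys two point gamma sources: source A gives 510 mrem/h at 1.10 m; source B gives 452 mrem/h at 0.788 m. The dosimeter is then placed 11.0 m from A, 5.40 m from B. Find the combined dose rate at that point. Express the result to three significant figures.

By superposition, sum each source's inverse-square contribution:
A: 510 × (1.10/11.0)² = 5.100 mrem/h
B: 452 × (0.788/5.40)² = 9.625 mrem/h
Total = 5.100 + 9.625 = 14.72 mrem/h.

14.7 mrem/h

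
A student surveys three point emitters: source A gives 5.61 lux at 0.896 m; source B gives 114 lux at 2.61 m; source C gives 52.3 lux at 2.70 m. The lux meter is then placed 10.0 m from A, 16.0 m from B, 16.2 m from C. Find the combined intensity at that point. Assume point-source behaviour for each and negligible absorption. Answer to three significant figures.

By superposition, sum each source's inverse-square contribution:
A: 5.61 × (0.896/10.0)² = 0.04504 lux
B: 114 × (2.61/16.0)² = 3.034 lux
C: 52.3 × (2.70/16.2)² = 1.453 lux
Total = 0.04504 + 3.034 + 1.453 = 4.532 lux.

4.53 lux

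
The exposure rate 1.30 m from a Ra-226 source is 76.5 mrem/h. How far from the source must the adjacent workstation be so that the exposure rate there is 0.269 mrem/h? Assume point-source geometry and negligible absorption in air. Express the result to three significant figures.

21.9 m

Using I₁d₁² = I₂d₂², d₂ = d₁·√(I₁/I₂).
I₁/I₂ = 76.5/0.269 = 284.4, so d₂ = 1.30 × √284.4 = 21.92 m.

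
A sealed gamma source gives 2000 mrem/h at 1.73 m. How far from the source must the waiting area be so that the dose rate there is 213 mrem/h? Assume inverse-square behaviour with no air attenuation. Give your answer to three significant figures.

5.30 m

Applying the 1/r² law, d₂ = d₁·√(I₁/I₂).
I₁/I₂ = 2000/213 = 9.390, so d₂ = 1.73 × √9.390 = 5.301 m.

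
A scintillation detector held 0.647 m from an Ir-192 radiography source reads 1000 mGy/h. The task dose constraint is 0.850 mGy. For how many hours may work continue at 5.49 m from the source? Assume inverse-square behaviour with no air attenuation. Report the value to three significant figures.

0.0612 h

Using I₁d₁² = I₂d₂², rate at 5.49 m:
1000 × (0.647/5.49)² = 1000 × 0.01389 = 13.89 mGy/h.
Stay time = 0.850 mGy ÷ 13.89 mGy/h = 0.06120 h.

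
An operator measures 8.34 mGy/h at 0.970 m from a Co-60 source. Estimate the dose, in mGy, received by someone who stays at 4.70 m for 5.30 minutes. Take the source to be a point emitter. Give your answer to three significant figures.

0.0314 mGy

Since intensity falls as 1/r², rate at 4.70 m:
(0.970/4.70)² = 0.04259, so 8.34 × 0.04259 = 0.3552 mGy/h.
Dose = rate × time = 0.3552 mGy/h × 0.08833 h = 0.03137 mGy.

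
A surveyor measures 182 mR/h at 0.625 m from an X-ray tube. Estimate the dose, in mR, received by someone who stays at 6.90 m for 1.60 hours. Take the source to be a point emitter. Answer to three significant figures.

By the inverse-square law, rate at 6.90 m:
(0.625/6.90)² = 0.008205, so 182 × 0.008205 = 1.493 mR/h.
Dose = rate × time = 1.493 mR/h × 1.600 h = 2.389 mR.

2.39 mR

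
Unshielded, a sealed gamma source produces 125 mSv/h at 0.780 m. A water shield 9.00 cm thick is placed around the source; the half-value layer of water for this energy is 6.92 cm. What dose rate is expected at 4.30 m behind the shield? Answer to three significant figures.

1.67 mSv/h

Distance alone: 125 × (0.780/4.30)² = 125 × 0.03290 = 4.112 mSv/h.
Shield: 9.00/6.92 = 1.301 half-value layers → attenuation 2^(−1.301) = 0.4058.
Combined: 4.112 × 0.4058 = 1.669 mSv/h.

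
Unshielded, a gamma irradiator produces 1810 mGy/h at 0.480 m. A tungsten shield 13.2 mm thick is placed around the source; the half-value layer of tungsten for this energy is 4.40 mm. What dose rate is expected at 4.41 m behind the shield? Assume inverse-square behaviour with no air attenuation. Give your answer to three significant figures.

2.68 mGy/h

Distance alone: (0.480/4.41)² = 0.01185, so 1810 × 0.01185 = 21.45 mGy/h.
Shield: 13.2/4.40 = 3.000 half-value layers → attenuation 2^(−3.000) = 0.1250.
Combined: 21.45 × 0.1250 = 2.681 mGy/h.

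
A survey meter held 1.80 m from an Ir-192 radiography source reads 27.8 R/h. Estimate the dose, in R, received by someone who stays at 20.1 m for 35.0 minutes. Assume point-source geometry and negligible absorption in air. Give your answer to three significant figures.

0.130 R

Intensity scales as (d₁/d₂)², so rate at 20.1 m:
(1.80/20.1)² = 0.008020, so 27.8 × 0.008020 = 0.2230 R/h.
Dose = rate × time = 0.2230 R/h × 0.5833 h = 0.1301 R.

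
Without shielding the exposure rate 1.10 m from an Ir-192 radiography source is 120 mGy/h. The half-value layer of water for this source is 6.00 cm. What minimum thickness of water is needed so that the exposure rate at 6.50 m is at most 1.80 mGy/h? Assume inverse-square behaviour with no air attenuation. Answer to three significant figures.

5.60 cm

At 6.50 m, distance alone gives (1.10/6.50)² = 0.02864, so 120 × 0.02864 = 3.437 mGy/h.
Further attenuation needed: 3.437/1.80 = 1.909.
n = log₂(1.909) = 0.9328 half-value layers.
Thickness = 0.9328 × 6.00 cm = 5.597 cm.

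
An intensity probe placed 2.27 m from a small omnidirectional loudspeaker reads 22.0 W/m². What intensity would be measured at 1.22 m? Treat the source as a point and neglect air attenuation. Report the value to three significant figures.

Applying the 1/r² law, scaling from 2.27 m to 1.22 m:
22.0 × (2.27/1.22)² = 22.0 × 3.462 = 76.16 W/m².

76.2 W/m²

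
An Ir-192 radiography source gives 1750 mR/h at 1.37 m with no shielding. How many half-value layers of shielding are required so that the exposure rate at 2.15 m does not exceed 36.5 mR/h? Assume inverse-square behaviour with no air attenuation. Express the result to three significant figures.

At 2.15 m, distance alone gives (1.37/2.15)² = 0.4060, so 1750 × 0.4060 = 710.5 mR/h.
Further attenuation needed: 710.5/36.5 = 19.47.
n = log₂(19.47) = 4.283 half-value layers.

4.28 half-value layers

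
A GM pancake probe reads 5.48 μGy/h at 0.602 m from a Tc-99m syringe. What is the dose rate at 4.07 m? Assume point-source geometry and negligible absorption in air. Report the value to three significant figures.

0.120 μGy/h

Since intensity falls as 1/r², the rate at 4.07 m is
5.48 × (0.602/4.07)² = 5.48 × 0.02188 = 0.1199 μGy/h.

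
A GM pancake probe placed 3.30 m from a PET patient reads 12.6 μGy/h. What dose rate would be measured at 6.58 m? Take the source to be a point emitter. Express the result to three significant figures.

Intensity scales as (d₁/d₂)², so scaling from 3.30 m to 6.58 m:
(3.30/6.58)² = 0.2515, so 12.6 × 0.2515 = 3.169 μGy/h.

3.17 μGy/h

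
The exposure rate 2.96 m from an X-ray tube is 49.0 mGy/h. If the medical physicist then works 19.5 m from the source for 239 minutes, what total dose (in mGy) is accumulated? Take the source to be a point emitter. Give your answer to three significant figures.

Intensity scales as (d₁/d₂)², so rate at 19.5 m:
49.0 × (2.96/19.5)² = 49.0 × 0.02304 = 1.129 mGy/h.
Dose = rate × time = 1.129 mGy/h × 3.983 h = 4.497 mGy.

4.50 mGy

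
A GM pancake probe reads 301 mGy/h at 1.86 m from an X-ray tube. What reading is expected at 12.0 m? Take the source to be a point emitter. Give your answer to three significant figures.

Intensity scales as (d₁/d₂)², so the rate at 12.0 m is
301 × (1.86/12.0)² = 301 × 0.02403 = 7.233 mGy/h.

7.23 mGy/h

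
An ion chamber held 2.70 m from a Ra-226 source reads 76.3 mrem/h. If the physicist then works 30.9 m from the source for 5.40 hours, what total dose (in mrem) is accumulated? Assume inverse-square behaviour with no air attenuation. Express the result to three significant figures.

3.15 mrem

By the inverse-square law, rate at 30.9 m:
(2.70/30.9)² = 0.007635, so 76.3 × 0.007635 = 0.5826 mrem/h.
Dose = rate × time = 0.5826 mrem/h × 5.400 h = 3.146 mrem.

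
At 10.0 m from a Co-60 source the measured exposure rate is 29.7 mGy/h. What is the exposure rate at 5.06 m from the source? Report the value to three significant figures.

116 mGy/h

Intensity scales as (d₁/d₂)², so scaling from 10.0 m to 5.06 m:
(10.0/5.06)² = 3.906, so 29.7 × 3.906 = 116.0 mGy/h.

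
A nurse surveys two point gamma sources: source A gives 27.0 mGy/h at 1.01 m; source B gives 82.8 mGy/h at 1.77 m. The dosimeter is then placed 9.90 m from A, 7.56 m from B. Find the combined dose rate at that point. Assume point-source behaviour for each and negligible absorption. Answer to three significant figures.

Each source contributes Iᵢ·(dᵢ/rᵢ)²; contributions add.
A: 27.0 × (1.01/9.90)² = 0.2810 mGy/h
B: 82.8 × (1.77/7.56)² = 4.539 mGy/h
Total = 0.2810 + 4.539 = 4.820 mGy/h.

4.82 mGy/h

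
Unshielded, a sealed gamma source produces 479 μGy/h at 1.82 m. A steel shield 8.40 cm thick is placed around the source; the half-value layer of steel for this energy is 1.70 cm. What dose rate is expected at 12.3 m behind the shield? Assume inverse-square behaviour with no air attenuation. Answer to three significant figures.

0.341 μGy/h

Distance alone: (1.82/12.3)² = 0.02189, so 479 × 0.02189 = 10.49 μGy/h.
Shield: 8.40/1.70 = 4.941 half-value layers → attenuation 2^(−4.941) = 0.03255.
Combined: 10.49 × 0.03255 = 0.3414 μGy/h.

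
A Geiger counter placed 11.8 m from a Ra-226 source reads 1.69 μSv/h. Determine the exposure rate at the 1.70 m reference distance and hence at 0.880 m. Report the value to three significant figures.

81.4 μSv/h; 304 μSv/h

Using I₁d₁² = I₂d₂²,
At 1.70 m: (11.8/1.70)² = 48.18, so 1.69 × 48.18 = 81.42 μSv/h
At 0.880 m: (1.70/0.880)² = 3.732, so 81.42 × 3.732 = 303.9 μSv/h.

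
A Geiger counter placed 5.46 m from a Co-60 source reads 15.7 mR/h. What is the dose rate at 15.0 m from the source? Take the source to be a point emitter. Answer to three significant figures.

By the inverse-square law, scaling from 5.46 m to 15.0 m:
15.7 × (5.46/15.0)² = 15.7 × 0.1325 = 2.080 mR/h.

2.08 mR/h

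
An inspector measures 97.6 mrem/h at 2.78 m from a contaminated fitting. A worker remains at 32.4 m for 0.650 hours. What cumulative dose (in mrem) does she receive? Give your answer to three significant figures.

Using I₁d₁² = I₂d₂², rate at 32.4 m:
(2.78/32.4)² = 0.007362, so 97.6 × 0.007362 = 0.7185 mrem/h.
Dose = rate × time = 0.7185 mrem/h × 0.6500 h = 0.4670 mrem.

0.467 mrem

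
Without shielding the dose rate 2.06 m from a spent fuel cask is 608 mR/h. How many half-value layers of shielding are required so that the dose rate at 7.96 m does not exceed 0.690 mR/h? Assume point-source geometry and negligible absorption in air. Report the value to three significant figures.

At 7.96 m, distance alone gives 608 × (2.06/7.96)² = 608 × 0.06697 = 40.72 mR/h.
Further attenuation needed: 40.72/0.690 = 59.01.
n = log₂(59.01) = 5.883 half-value layers.

5.88 half-value layers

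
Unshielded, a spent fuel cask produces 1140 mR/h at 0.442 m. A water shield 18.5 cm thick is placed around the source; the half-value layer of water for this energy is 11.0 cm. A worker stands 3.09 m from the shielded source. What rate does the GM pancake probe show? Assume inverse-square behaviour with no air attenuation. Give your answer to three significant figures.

Distance alone: (0.442/3.09)² = 0.02046, so 1140 × 0.02046 = 23.32 mR/h.
Shield: 18.5/11.0 = 1.682 half-value layers → attenuation 2^(−1.682) = 0.3117.
Combined: 23.32 × 0.3117 = 7.269 mR/h.

7.27 mR/h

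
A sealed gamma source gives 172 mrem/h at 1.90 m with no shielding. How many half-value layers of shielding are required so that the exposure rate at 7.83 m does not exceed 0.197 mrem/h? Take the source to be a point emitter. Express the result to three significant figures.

At 7.83 m, distance alone gives (1.90/7.83)² = 0.05888, so 172 × 0.05888 = 10.13 mrem/h.
Further attenuation needed: 10.13/0.197 = 51.42.
n = log₂(51.42) = 5.684 half-value layers.

5.68 half-value layers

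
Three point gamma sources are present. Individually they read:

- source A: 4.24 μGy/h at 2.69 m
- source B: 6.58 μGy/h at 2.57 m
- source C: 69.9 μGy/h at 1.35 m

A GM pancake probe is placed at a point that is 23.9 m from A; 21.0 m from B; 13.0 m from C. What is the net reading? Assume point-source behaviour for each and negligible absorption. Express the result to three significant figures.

By superposition, sum each source's inverse-square contribution:
A: 4.24 × (2.69/23.9)² = 0.05371 μGy/h
B: 6.58 × (2.57/21.0)² = 0.09855 μGy/h
C: 69.9 × (1.35/13.0)² = 0.7538 μGy/h
Total = 0.05371 + 0.09855 + 0.7538 = 0.9061 μGy/h.

0.906 μGy/h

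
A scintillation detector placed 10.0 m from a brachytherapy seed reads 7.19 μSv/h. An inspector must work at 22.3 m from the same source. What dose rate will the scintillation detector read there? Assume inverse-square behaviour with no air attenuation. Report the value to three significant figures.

1.45 μSv/h

Since intensity falls as 1/r², scaling from 10.0 m to 22.3 m:
7.19 × (10.0/22.3)² = 7.19 × 0.2011 = 1.446 μSv/h.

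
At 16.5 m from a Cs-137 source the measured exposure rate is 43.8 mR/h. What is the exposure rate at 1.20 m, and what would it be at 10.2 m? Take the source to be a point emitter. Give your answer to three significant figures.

By the inverse-square law,
At 1.20 m: (16.5/1.20)² = 189.1, so 43.8 × 189.1 = 8283 mR/h
At 10.2 m: (1.20/10.2)² = 0.01384, so 8283 × 0.01384 = 114.6 mR/h.

8280 mR/h; 115 mR/h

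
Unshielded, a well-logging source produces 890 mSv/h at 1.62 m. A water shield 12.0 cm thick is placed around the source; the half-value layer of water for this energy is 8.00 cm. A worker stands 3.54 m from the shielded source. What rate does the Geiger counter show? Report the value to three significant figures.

Distance alone: (1.62/3.54)² = 0.2094, so 890 × 0.2094 = 186.4 mSv/h.
Shield: 12.0/8.00 = 1.500 half-value layers → attenuation 2^(−1.500) = 0.3536.
Combined: 186.4 × 0.3536 = 65.91 mSv/h.

65.9 mSv/h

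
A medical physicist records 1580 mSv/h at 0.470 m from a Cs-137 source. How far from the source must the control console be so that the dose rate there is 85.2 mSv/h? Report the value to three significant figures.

Since intensity falls as 1/r², d₂ = d₁·√(I₁/I₂).
I₁/I₂ = 1580/85.2 = 18.54, so d₂ = 0.470 × √18.54 = 2.024 m.

2.02 m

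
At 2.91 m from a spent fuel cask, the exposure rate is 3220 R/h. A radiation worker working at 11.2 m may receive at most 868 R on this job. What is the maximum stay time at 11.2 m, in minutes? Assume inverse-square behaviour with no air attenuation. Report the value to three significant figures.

240 min

Intensity scales as (d₁/d₂)², so rate at 11.2 m:
(2.91/11.2)² = 0.06751, so 3220 × 0.06751 = 217.4 R/h.
Stay time = 868 R ÷ 217.4 R/h = 3.993 h = 239.6 min.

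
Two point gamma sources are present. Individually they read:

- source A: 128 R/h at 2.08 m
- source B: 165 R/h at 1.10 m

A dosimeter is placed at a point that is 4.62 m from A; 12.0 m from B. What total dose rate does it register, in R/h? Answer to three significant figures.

27.3 R/h

Each source contributes Iᵢ·(dᵢ/rᵢ)²; contributions add.
A: 128 × (2.08/4.62)² = 25.94 R/h
B: 165 × (1.10/12.0)² = 1.386 R/h
Total = 25.94 + 1.386 = 27.33 R/h.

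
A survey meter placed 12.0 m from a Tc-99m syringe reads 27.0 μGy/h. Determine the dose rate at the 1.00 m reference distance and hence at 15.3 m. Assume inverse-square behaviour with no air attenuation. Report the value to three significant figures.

3890 μGy/h; 16.6 μGy/h

Using I₁d₁² = I₂d₂²,
At 1.00 m: (12.0/1.00)² = 144.0, so 27.0 × 144.0 = 3888 μGy/h
At 15.3 m: (1.00/15.3)² = 0.004272, so 3888 × 0.004272 = 16.61 μGy/h.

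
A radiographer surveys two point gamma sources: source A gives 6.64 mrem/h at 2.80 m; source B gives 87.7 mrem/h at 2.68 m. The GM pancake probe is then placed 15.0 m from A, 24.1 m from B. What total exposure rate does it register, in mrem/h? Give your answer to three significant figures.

Each source contributes Iᵢ·(dᵢ/rᵢ)²; contributions add.
A: 6.64 × (2.80/15.0)² = 0.2314 mrem/h
B: 87.7 × (2.68/24.1)² = 1.085 mrem/h
Total = 0.2314 + 1.085 = 1.316 mrem/h.

1.32 mrem/h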